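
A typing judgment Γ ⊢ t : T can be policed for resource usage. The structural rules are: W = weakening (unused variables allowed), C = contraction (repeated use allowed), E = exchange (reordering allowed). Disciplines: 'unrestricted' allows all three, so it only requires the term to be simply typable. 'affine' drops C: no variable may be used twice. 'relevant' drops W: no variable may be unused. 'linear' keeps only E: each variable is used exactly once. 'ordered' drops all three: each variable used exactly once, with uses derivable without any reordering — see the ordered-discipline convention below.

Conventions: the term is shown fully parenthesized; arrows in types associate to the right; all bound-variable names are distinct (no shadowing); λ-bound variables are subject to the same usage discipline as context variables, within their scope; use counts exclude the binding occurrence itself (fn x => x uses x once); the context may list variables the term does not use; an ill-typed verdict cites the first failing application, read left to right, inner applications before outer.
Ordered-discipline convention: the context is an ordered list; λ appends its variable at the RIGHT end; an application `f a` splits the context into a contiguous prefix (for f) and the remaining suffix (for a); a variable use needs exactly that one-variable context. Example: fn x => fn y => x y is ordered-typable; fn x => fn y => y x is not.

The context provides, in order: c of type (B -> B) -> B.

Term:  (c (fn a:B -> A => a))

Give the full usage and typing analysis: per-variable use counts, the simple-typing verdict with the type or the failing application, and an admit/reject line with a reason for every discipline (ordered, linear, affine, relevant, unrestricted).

variable uses: c: 1; a [bound]: 1
left-to-right use order: c, a
typing: ill-typed: a function awaiting B -> B gets (B -> A) -> B -> A
ordered ✗ (a type mismatch blocks all five)
linear ✗ (the type mismatch rejects it)
affine ✗ (not simply typable)
relevant ✗ (fails simple typing)
unrestricted ✗ (a type mismatch blocks all five)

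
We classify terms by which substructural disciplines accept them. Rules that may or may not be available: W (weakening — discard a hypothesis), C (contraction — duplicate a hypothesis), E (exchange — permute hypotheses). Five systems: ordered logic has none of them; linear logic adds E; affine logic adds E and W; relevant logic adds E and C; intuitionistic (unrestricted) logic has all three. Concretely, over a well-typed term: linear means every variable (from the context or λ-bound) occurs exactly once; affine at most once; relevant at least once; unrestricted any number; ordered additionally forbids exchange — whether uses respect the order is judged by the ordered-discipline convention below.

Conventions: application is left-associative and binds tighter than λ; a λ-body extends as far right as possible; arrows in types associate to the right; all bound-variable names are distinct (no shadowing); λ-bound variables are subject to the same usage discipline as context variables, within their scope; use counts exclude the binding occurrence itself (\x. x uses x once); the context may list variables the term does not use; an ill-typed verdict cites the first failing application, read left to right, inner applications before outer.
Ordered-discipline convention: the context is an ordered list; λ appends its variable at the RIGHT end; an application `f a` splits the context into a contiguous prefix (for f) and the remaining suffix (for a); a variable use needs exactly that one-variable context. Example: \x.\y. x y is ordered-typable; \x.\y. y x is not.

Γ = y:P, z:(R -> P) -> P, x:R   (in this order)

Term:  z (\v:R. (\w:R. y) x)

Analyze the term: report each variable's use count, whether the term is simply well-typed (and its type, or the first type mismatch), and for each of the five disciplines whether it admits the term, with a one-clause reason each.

counts: y: 1; z: 1; x: 1; v (bound): 0; w (bound): 0
order of uses: z, y, x
typing: well-typed at P
ordered ✗ (unused: v, w — weakening required)
linear ✗ (unused: v, w — weakening required)
affine ✓ (none of y, z, x, v, w used more than once)
relevant ✗ (unused: v, w — weakening required)
unrestricted ✓ (well-typed at P; no restrictions here)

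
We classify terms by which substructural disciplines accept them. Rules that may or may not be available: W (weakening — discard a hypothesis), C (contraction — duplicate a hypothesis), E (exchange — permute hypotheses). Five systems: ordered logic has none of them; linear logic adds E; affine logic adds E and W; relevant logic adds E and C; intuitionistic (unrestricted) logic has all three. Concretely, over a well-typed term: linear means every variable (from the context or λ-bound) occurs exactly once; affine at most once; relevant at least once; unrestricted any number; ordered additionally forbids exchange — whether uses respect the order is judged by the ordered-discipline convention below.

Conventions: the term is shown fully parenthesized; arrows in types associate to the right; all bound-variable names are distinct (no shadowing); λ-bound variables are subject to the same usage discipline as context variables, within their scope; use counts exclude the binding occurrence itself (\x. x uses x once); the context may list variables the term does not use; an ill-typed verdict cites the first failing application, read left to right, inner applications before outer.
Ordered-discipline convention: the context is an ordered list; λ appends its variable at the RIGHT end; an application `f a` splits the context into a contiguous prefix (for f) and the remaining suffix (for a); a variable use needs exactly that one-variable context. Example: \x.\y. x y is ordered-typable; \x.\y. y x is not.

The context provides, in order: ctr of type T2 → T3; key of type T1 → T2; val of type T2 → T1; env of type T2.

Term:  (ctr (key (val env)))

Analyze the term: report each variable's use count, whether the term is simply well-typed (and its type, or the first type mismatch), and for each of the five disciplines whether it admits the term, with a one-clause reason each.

use counts: ctr ×1, key ×1, val ×1, env ×1
order of uses: ctr, key, val, env
typing: well-typed — term : T3
ordered: ✓, one use each (ctr, key, val, env); ordered split holds
linear: ✓, each of ctr, key, val, env used exactly once
affine: ✓, no duplicate uses among ctr, key, val, env
relevant: ✓, ctr, key, val, env: all used, weakening unneeded
unrestricted: ✓, typability at T3 is all that's needed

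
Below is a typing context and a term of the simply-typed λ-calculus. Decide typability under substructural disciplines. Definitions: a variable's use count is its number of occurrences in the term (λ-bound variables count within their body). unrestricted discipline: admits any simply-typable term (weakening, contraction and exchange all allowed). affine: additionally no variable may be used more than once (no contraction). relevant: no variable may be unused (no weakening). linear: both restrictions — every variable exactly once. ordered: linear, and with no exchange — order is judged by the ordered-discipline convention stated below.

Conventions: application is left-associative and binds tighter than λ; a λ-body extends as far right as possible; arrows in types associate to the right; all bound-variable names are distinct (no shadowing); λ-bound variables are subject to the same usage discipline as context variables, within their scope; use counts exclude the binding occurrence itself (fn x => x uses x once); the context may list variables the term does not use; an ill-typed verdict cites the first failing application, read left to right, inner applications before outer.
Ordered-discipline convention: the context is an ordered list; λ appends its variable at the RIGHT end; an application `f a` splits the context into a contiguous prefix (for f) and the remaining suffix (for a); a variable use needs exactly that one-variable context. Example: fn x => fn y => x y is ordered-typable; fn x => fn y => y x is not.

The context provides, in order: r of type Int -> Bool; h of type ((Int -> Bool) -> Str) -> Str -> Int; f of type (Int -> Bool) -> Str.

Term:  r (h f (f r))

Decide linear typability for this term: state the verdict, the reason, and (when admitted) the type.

no — uses contraction: r ×2, f ×2
counts: r: 2; h: 1; f: 2
order of uses: r, h, f, f, r
typing: the term checks, with type Bool
summary: ordered ✗; linear ✗; affine ✗; relevant ✓; unrestricted ✓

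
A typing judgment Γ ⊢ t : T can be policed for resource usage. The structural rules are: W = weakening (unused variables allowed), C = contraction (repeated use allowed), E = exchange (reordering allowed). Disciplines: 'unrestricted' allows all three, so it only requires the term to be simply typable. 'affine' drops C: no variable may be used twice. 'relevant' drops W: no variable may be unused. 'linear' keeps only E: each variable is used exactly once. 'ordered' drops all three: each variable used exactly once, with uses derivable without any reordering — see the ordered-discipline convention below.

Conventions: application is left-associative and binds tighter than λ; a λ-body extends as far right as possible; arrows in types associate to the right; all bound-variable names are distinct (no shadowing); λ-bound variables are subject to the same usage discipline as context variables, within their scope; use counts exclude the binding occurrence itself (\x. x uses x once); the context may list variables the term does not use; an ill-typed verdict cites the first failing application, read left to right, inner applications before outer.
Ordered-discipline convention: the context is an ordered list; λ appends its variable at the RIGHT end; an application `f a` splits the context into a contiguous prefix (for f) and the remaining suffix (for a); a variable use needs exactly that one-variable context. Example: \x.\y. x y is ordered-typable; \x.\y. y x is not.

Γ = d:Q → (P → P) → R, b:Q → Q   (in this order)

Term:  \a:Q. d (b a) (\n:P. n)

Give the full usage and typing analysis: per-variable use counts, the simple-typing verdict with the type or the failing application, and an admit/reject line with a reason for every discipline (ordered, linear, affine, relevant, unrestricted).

variable uses: d=1; b=1; a (λ-bound)=1; n (λ-bound)=1
uses in reading order: d, b, a, n
typing: ✓ — Q → R
ordered ✓ (single-use (d, b, a, n), ordered derivation ok)
linear ✓ (d, b, a, n: one use apiece)
affine ✓ (no duplicate uses among d, b, a, n)
relevant ✓ (every one of d, b, a, n appears)
unrestricted ✓ (typability at Q → R is all that's needed)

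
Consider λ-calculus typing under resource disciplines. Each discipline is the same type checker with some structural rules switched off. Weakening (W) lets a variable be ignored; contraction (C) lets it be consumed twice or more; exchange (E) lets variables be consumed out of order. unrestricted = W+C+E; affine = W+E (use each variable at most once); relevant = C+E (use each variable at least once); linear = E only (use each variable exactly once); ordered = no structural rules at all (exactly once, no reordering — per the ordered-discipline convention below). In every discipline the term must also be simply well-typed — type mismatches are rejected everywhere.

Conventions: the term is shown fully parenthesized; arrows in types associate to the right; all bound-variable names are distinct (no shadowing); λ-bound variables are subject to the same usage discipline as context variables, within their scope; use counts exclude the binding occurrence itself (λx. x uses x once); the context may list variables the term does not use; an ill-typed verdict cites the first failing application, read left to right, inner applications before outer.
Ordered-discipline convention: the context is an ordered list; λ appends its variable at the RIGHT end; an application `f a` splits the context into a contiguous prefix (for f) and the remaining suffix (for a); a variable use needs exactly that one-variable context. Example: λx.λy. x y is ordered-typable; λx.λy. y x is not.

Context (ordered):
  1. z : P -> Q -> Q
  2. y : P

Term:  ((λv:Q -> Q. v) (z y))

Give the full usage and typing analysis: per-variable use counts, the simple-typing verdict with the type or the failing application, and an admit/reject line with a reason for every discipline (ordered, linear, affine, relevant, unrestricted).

variable uses: z ×1, y ×1, v (bound) ×1
use order (left to right): v, z, y
typing: well-typed at Q -> Q
ordered ✓ (single-use (z, y, v), ordered derivation ok)
linear ✓ (z, y, v: one use apiece)
affine ✓ (none of z, y, v used more than once)
relevant ✓ (z, y, v: all used, weakening unneeded)
unrestricted ✓ (well-typed at Q -> Q; no restrictions here)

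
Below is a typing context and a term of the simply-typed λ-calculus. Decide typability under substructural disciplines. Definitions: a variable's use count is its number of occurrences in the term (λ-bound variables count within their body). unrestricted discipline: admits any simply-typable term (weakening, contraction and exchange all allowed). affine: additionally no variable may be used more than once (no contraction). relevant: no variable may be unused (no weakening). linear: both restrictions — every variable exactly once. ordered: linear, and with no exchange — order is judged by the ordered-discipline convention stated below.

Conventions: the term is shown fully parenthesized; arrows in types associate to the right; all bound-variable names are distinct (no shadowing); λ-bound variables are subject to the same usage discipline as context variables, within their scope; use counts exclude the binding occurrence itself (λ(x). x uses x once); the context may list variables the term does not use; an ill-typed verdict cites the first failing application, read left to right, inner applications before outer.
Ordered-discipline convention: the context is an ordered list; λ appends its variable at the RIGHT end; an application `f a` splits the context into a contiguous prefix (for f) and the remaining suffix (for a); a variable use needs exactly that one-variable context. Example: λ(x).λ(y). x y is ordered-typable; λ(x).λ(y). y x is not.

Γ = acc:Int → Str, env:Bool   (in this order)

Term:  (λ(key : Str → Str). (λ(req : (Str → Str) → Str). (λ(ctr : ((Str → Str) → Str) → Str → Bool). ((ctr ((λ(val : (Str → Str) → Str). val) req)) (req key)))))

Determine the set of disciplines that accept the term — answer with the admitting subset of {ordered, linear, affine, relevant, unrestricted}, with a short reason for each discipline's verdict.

admitting disciplines: unrestricted
variable uses: acc: 0; env: 0; key (λ-bound): 1; req (λ-bound): 2; ctr (λ-bound): 1; val (λ-bound): 1
left-to-right use order: ctr, val, req, req, key
typing: the term checks, with type (Str → Str) → ((Str → Str) → Str) → (((Str → Str) → Str) → Str → Bool) → Bool
ordered: ✗, req ×2 used more than once (contraction); needs weakening: acc, env unused
linear: ✗, req ×2 used more than once (contraction); needs weakening: acc, env unused
affine: ✗, req ×2 used more than once (contraction)
relevant: ✗, needs weakening: acc, env unused
unrestricted: ✓, well-typed at (Str → Str) → ((Str → Str) → Str) → (((Str → Str) → Str) → Str → Bool) → Bool; no restrictions here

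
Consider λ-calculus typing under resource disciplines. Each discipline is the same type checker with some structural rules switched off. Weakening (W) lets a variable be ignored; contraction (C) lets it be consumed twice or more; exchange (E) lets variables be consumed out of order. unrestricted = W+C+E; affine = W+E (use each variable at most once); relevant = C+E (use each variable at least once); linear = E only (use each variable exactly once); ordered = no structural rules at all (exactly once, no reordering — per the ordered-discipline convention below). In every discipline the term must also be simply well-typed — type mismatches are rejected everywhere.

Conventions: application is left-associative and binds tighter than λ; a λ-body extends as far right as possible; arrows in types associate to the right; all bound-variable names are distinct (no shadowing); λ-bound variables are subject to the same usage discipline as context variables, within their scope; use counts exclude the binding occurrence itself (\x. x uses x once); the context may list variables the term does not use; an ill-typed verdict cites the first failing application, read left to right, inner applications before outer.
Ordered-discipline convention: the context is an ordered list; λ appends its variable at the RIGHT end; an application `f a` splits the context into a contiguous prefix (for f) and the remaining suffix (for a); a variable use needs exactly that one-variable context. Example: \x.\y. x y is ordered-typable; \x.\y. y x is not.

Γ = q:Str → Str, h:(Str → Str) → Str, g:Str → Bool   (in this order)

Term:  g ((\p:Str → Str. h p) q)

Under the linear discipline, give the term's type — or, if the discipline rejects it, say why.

term : Bool
use counts: q: 1; h: 1; g: 1; p (λ-bound): 1
use order (left to right): g, h, p, q
typing: well-typed at Bool
across the five disciplines: ordered ✗ | linear ✓ | affine ✓ | relevant ✓ | unrestricted ✓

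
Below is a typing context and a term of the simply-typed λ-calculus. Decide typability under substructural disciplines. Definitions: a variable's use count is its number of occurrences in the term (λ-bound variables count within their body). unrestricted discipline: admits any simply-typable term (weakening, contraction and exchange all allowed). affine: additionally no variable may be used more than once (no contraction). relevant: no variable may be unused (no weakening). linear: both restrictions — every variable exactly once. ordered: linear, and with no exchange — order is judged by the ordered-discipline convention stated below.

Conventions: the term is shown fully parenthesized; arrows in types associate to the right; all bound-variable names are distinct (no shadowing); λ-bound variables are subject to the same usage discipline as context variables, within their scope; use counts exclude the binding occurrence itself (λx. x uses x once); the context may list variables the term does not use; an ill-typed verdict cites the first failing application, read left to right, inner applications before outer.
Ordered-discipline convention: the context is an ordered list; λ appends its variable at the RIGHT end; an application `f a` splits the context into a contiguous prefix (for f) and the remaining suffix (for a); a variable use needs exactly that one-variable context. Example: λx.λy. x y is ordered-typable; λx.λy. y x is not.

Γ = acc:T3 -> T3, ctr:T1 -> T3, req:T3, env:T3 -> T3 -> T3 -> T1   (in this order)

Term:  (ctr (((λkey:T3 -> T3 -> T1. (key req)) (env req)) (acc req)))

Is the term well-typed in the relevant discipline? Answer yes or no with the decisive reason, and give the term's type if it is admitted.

yes — acc, ctr, req, env, key: all used, weakening unneeded; term : T3
variable uses: acc=1, ctr=1, req=3, env=1, key (bound)=1
left-to-right use order: ctr, key, req, env, req, acc, req
typing: well-typed at T3
summary: ordered ✗, linear ✗, affine ✗, relevant ✓, unrestricted ✓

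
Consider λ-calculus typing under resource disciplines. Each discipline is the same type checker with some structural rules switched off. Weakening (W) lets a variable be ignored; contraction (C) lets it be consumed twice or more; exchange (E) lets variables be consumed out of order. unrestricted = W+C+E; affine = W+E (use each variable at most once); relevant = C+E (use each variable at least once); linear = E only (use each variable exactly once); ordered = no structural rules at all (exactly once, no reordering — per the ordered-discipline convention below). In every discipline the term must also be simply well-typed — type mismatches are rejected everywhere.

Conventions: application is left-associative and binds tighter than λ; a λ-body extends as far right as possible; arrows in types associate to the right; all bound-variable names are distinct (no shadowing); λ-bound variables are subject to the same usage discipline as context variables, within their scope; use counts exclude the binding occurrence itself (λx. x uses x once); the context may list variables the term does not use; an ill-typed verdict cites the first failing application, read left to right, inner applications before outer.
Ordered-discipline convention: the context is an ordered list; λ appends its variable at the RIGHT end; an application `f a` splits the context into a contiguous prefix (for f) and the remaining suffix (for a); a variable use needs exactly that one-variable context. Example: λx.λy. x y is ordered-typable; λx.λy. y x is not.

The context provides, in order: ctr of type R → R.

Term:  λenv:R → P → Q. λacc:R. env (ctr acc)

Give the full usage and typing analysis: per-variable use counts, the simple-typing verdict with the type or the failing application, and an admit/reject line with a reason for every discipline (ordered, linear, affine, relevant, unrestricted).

counts: ctr: 1, env (λ-bound): 1, acc (λ-bound): 1
order of uses: env, ctr, acc
typing: well-typed at (R → P → Q) → R → P → Q
ordered: ✗ — use order env, ctr, acc needs exchange
linear: ✓ — each of ctr, env, acc used exactly once
affine: ✓ — none of ctr, env, acc used more than once
relevant: ✓ — at least one use each (ctr, env, acc)
unrestricted: ✓ — simply typable at (R → P → Q) → R → P → Q; W, C, E all held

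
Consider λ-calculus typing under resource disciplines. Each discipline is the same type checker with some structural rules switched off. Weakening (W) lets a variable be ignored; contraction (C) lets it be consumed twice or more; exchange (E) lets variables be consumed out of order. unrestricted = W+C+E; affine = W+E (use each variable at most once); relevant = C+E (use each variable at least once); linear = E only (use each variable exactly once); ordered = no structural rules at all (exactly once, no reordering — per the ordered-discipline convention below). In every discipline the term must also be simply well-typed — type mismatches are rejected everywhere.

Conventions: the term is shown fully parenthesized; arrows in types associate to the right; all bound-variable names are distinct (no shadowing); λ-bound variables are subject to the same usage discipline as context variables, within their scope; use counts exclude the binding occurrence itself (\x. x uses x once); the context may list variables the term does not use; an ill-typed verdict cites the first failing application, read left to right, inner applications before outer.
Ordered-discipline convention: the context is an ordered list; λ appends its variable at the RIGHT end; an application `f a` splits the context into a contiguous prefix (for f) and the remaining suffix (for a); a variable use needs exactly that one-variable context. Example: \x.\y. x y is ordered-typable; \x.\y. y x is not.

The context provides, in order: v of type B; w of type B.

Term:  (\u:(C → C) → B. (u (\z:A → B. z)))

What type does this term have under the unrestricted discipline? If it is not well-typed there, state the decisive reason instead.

not well-typed under unrestricted — a type mismatch blocks all five
counts: v: 0; w: 0; u (λ-bound): 1; z (λ-bound): 1
uses in reading order: u, z
typing: ill-typed: an application expects C → C but receives (A → B) → A → B
summary: ordered ✗; linear ✗; affine ✗; relevant ✗; unrestricted ✗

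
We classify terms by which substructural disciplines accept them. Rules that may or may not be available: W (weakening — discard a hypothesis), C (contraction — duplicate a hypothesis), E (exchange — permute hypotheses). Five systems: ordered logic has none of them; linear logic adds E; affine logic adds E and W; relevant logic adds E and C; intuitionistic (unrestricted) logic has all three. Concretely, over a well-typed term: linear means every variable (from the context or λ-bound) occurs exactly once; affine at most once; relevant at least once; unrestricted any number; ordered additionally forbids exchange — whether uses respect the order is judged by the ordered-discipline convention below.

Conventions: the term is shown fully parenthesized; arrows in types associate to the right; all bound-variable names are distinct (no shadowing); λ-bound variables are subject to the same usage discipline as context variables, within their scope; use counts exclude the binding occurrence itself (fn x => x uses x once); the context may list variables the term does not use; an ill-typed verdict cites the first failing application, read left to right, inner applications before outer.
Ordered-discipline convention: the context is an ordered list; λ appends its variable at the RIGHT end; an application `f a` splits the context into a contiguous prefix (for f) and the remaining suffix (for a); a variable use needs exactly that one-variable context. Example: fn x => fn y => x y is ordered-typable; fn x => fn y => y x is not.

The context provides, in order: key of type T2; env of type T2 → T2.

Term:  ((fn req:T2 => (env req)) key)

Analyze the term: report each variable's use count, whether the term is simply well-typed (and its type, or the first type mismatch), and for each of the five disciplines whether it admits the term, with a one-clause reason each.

counts: key: 1, env: 1, req [bound]: 1
use order (left to right): env, req, key
typing: well-typed at T2
ordered ✗ (no ordered split (uses run env, req, key))
linear ✓ (key, env, req: one use apiece)
affine ✓ (at most one use each (key, env, req))
relevant ✓ (key, env, req: all used, weakening unneeded)
unrestricted ✓ (type-checks (T2) and nothing is barred)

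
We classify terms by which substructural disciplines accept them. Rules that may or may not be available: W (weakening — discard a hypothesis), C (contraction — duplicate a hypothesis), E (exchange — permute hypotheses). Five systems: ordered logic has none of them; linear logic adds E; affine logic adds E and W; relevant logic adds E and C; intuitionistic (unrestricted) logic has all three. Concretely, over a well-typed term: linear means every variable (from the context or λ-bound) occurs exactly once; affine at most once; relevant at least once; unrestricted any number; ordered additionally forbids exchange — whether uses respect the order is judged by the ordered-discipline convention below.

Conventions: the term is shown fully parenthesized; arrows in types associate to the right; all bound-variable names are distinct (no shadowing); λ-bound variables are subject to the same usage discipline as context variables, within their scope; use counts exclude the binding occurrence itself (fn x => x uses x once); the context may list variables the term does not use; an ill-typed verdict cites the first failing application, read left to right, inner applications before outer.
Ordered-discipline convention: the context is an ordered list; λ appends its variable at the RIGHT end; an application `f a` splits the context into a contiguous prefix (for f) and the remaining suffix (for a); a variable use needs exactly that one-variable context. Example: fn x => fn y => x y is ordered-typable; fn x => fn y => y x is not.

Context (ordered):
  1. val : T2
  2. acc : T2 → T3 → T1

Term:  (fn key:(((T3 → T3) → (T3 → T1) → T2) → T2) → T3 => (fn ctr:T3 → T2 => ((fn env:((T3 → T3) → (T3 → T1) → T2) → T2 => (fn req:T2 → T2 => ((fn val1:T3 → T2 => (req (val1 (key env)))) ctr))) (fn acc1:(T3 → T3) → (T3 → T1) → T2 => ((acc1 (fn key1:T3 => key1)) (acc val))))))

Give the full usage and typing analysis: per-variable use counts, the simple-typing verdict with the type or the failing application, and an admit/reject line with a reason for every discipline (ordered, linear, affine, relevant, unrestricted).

variable uses: val=1, acc=1, key (bound)=1, ctr (bound)=1, env (bound)=1, req (bound)=1, val1 (bound)=1, acc1 (bound)=1, key1 (bound)=1
uses in reading order: req, val1, key, env, ctr, acc1, key1, acc, val
typing: well-typed at ((((T3 → T3) → (T3 → T1) → T2) → T2) → T3) → (T3 → T2) → (T2 → T2) → T2
ordered ✗ (no contiguous prefix/suffix split fits req, val1, key, env, ctr, acc1, key1, acc, val)
linear ✓ (exactly-once usage across val, acc, key, ctr, env, req, val1, acc1, key1)
affine ✓ (val, acc, key, ctr, env, req, val1, acc1, key1: no repeats, contraction unneeded)
relevant ✓ (at least one use each (val, acc, key, ctr, env, req, val1, acc1, key1))
unrestricted ✓ (simply typable at ((((T3 → T3) → (T3 → T1) → T2) → T2) → T3) → (T3 → T2) → (T2 → T2) → T2; W, C, E all held)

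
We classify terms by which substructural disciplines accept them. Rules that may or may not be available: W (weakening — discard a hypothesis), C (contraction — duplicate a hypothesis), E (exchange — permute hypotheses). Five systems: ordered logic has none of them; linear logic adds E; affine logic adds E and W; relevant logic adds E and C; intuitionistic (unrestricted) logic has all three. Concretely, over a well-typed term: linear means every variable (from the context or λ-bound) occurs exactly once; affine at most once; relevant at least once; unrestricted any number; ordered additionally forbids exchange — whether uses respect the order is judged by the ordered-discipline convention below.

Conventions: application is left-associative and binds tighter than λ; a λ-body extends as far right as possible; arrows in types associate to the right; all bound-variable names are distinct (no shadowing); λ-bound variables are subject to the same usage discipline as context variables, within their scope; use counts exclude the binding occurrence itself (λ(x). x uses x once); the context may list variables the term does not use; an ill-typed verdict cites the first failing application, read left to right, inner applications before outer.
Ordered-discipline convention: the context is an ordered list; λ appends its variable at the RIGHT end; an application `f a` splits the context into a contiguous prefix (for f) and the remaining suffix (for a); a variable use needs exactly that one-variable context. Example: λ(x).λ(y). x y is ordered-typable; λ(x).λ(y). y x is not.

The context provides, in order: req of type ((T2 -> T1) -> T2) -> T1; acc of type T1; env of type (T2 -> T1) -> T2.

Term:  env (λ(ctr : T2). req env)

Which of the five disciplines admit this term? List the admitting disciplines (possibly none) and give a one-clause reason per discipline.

admitted in: unrestricted
use counts: req ×1; acc ×0; env ×2; ctr (λ-bound) ×0
use order (left to right): env, req, env
typing: well-typed at T2
ordered ✗ (uses contraction: env ×2; needs weakening: acc, ctr unused)
linear ✗ (uses contraction: env ×2; needs weakening: acc, ctr unused)
affine ✗ (uses contraction: env ×2)
relevant ✗ (needs weakening: acc, ctr unused)
unrestricted ✓ (typability at T2 is all that's needed)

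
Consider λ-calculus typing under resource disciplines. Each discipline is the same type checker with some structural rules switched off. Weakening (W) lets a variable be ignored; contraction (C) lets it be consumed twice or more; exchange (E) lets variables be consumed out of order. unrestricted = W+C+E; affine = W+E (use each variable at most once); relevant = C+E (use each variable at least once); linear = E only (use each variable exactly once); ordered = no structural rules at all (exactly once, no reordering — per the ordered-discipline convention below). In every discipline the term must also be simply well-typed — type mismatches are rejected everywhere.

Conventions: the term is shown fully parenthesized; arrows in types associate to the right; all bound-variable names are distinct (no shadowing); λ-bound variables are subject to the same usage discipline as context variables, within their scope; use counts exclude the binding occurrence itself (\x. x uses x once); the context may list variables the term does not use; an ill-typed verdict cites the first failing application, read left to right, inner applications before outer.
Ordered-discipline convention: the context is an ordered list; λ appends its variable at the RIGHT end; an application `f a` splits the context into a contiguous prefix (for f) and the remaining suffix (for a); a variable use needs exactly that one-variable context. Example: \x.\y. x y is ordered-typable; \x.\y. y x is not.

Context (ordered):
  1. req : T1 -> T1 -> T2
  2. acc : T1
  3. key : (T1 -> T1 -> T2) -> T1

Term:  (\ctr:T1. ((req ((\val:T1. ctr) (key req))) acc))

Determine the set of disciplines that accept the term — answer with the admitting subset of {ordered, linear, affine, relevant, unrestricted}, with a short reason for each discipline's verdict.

accepted by: unrestricted
variable uses: req: 2×; acc: 1×; key: 1×; ctr (bound): 1×; val (bound): 0×
use order (left to right): req, ctr, key, req, acc
typing: the term checks, with type T1 -> T2
ordered: ✗ — uses contraction: req ×2; val left unused
linear: ✗ — uses contraction: req ×2; val left unused
affine: ✗ — uses contraction: req ×2
relevant: ✗ — val left unused
unrestricted: ✓ — type-checks (T1 -> T2) and nothing is barred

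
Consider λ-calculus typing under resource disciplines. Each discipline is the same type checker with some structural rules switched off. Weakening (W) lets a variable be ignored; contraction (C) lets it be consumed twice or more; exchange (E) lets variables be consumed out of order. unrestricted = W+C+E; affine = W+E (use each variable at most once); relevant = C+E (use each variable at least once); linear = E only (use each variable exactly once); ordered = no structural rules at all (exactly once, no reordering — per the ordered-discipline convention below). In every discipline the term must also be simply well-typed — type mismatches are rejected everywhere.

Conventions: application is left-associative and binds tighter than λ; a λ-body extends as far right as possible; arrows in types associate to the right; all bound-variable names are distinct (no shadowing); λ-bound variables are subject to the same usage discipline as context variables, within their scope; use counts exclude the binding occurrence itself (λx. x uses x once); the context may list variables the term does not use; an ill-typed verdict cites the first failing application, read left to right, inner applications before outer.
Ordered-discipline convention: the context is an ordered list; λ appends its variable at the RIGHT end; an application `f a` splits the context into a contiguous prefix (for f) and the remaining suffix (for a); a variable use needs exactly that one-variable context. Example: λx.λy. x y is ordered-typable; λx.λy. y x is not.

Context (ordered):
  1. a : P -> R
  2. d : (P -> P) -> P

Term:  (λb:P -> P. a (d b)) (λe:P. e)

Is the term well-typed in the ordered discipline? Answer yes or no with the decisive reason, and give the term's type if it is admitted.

yes — one use each (a, d, b, e); ordered split holds; term : R
variable uses: a: 1×, d: 1×, b [bound]: 1×, e [bound]: 1×
order of uses: a, d, b, e
typing: well-typed at R
per-discipline verdicts: ordered ✓, linear ✓, affine ✓, relevant ✓, unrestricted ✓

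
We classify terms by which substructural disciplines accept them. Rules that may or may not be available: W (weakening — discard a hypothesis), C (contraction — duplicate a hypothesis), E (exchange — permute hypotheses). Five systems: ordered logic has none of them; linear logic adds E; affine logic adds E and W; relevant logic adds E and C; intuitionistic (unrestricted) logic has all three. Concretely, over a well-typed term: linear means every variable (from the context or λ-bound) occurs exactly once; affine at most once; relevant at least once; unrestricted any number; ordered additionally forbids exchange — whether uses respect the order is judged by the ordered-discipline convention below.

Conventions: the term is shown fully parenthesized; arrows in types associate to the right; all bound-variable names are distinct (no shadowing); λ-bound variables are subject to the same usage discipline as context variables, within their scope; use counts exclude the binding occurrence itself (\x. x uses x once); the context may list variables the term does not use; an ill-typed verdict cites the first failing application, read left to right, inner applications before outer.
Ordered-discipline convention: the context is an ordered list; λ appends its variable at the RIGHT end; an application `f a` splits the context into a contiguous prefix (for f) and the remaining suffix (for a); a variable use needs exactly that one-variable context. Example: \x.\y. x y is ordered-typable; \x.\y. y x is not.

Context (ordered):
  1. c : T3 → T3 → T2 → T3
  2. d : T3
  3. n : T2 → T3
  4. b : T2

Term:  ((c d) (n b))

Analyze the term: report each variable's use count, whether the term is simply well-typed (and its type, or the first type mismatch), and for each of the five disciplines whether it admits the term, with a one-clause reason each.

use counts: c: 1, d: 1, n: 1, b: 1
uses in reading order: c, d, n, b
typing: the term checks, with type T2 → T3
ordered ✓ (c, d, n, b once each; derivable with no W/C/E)
linear ✓ (c, d, n, b: one use apiece)
affine ✓ (no duplicate uses among c, d, n, b)
relevant ✓ (none of c, d, n, b goes unused)
unrestricted ✓ (typability at T2 → T3 is all that's needed)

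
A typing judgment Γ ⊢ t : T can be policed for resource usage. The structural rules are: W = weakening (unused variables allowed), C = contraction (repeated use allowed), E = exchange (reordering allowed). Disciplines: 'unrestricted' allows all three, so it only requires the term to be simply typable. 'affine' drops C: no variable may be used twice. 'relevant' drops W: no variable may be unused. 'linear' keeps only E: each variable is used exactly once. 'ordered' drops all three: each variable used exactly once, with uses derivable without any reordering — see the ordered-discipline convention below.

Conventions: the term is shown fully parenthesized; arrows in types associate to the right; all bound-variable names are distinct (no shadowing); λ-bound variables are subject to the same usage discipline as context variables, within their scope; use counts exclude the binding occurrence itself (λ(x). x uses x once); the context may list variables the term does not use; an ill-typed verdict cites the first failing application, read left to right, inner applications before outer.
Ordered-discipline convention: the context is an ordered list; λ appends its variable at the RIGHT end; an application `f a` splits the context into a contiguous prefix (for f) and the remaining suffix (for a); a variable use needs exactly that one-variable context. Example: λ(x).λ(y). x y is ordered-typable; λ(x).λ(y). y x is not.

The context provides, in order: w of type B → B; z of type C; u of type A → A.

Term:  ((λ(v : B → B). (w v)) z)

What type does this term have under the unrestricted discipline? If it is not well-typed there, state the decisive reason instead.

not well-typed under unrestricted — a type mismatch blocks all five
counts: w ×1, z ×1, u ×0, v (λ-bound) ×1
order of uses: w, v, z
typing: ill-typed: argument of type B → B where B is required
across the five disciplines: ordered ✗ | linear ✗ | affine ✗ | relevant ✗ | unrestricted ✗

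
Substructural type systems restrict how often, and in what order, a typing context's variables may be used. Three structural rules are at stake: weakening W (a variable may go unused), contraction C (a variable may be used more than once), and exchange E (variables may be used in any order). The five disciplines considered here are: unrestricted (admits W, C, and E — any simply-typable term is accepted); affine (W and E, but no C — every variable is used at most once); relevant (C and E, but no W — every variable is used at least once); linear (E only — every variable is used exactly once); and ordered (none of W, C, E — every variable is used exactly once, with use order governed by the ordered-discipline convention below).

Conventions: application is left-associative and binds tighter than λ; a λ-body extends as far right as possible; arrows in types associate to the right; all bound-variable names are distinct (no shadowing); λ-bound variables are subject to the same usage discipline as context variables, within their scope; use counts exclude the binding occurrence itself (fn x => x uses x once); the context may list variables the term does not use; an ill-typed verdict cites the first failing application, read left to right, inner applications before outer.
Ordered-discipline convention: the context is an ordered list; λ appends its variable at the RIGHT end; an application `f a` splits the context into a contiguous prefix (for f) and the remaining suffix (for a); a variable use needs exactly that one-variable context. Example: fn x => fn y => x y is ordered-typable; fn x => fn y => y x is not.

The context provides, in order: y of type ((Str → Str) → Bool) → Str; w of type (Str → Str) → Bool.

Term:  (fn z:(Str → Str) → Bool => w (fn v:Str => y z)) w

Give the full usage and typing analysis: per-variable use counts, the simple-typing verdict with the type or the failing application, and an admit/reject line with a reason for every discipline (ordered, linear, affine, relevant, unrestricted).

usage: y: 1×; w: 2×; z (bound): 1×; v (bound): 0×
use order (left to right): w, y, z, w
typing: well-typed — term : Bool
ordered: ✗, w ×2 used more than once (contraction); v never used (weakening)
linear: ✗, w ×2 used more than once (contraction); v never used (weakening)
affine: ✗, w ×2 used more than once (contraction)
relevant: ✗, v never used (weakening)
unrestricted: ✓, well-typed at Bool; no restrictions here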